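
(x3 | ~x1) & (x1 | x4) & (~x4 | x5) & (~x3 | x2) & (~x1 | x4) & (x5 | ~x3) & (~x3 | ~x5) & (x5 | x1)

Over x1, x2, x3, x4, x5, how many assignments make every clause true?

2

There are 2^5 = 32 truth assignments over (x1, x2, x3, x4, x5).
Split on x5. With x5 = 1, the clauses containing x5 are satisfied and ~x5 drops from the rest; 2 of the 2^4 = 16 assignments to the other variables satisfy what remains.
With x5 = 0, by the same count on the reduced clause set, 0 assignments work.
(One model: x1=F, x2=F, x3=F, x4=T, x5=T.)
Total: 2 + 0 = 2.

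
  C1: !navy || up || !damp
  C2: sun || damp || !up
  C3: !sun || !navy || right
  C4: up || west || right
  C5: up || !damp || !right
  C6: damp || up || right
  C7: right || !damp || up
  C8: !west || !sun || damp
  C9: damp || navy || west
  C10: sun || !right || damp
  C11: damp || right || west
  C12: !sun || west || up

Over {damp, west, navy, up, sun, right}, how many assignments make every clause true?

There are 2^6 = 64 truth assignments over (damp, west, navy, up, sun, right).
Split on west. With west = true, the clauses containing west are satisfied and !west drops from the rest; 7 of the 2^5 = 32 assignments to the other variables satisfy what remains.
With west = false, by the same count on the reduced clause set, 8 assignments work.
(One model: damp=F, west=F, navy=T, up=T, sun=T, right=T.)
Total: 7 + 8 = 15.

15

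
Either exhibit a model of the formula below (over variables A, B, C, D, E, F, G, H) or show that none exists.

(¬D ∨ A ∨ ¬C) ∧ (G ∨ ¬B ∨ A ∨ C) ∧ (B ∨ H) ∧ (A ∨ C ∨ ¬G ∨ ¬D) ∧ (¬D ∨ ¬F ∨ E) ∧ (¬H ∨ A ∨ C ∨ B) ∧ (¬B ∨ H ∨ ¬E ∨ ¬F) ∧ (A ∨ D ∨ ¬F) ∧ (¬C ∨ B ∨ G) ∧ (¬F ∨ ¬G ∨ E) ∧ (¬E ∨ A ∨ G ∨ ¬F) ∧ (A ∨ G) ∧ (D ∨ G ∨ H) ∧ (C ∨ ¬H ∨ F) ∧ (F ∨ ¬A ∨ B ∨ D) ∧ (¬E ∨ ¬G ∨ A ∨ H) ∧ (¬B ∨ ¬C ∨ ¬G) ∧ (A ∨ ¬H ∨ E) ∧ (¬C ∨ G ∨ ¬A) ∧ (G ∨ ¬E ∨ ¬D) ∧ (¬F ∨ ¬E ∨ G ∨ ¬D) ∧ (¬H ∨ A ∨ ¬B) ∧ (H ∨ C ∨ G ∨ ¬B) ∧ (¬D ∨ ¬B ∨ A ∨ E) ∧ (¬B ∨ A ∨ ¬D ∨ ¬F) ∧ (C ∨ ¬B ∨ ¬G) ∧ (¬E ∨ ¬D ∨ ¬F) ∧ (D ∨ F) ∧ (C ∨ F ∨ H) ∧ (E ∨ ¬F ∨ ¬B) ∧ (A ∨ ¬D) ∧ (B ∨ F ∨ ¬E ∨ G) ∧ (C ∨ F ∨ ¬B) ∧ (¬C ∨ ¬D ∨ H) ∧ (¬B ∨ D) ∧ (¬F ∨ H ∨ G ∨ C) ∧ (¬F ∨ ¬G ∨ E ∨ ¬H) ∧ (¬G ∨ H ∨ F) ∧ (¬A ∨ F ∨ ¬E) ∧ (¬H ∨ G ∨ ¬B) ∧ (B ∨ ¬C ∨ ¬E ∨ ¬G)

Case B = False:
The clause (H) is unit, so H = True.
Case A = True:
Case C = False:
The clause (F) is unit, so F = True.
Case D = False:
Case G = False:
All clauses hold; E can take either value.

A=True; B=False; C=False; D=False; E=True; F=True; G=False; H=True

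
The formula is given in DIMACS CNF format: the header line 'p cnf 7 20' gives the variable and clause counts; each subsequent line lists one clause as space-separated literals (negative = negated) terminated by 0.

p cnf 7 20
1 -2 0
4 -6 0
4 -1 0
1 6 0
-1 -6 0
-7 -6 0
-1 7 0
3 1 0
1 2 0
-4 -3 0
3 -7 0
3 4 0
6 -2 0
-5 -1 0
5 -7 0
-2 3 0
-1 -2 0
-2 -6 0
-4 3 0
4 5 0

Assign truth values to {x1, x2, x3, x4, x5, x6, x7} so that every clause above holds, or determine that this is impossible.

Suppose x1 = True.
(x4) alone gives x4 = True.
(¬x6) alone gives x6 = False.
(x7) alone gives x7 = True.
(¬x3) alone gives x3 = False.
Now (x3) is unsatisfied and unit — conflict.
Undo x1 and try x1 = False.
(¬x2) alone gives x2 = False.
Now (x2) is unsatisfied and unit — conflict.
Either choice for x1 ends in contradiction.

UNSATISFIABLE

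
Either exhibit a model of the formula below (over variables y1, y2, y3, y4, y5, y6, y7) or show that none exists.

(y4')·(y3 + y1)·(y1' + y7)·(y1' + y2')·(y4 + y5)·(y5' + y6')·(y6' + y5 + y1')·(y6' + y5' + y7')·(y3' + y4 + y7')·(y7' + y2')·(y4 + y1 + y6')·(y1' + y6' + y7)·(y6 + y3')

(y4') alone gives y4 = 0.
(y5) alone gives y5 = 1.
(y6') alone gives y6 = 0.
(y3') alone gives y3 = 0.
(y1) alone gives y1 = 1.
(y7) alone gives y7 = 1.
(y2') alone gives y2 = 0.
All clauses are satisfied.

y1 ↦ 1,  y2 ↦ 0,  y3 ↦ 0,  y4 ↦ 0,  y5 ↦ 1,  y6 ↦ 0,  y7 ↦ 1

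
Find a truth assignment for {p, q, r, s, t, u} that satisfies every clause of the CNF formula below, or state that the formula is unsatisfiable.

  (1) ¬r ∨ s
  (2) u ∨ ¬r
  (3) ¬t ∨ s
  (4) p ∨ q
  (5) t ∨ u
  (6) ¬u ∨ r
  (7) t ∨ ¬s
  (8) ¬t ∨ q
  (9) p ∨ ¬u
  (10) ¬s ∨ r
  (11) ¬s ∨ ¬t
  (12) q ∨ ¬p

Suppose r = False.
(¬u) alone gives u = False.
(t) alone gives t = True.
(s) alone gives s = True.
That conflicts with the unit clause (¬s).
So r must be the other value — set r = True.
(s) alone gives s = True.
(u) alone gives u = True.
(t) alone gives t = True.
That conflicts with the unit clause (¬t).
Neither r = True nor r = False works.

UNSATISFIABLE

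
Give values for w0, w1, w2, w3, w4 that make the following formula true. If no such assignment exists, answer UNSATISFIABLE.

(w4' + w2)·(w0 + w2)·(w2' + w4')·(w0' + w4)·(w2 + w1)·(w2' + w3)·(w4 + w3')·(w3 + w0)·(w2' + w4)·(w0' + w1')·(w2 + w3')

Case w4 = 0:
From the singleton clause (w0'), w0 = 0.
From the singleton clause (w2), w2 = 1.
Now (w2') is unsatisfied and unit — conflict.
That branch fails; take w4 = 1 instead.
From the singleton clause (w2), w2 = 1.
Now (w2') is unsatisfied and unit — conflict.
Both values of w4 lead to a conflict.

UNSATISFIABLE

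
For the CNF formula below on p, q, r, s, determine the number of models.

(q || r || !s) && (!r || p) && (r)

4

There are 2^4 = 16 truth assignments over (p, q, r, s).
Check each against the 3 clauses (columns in the order p, q, r, s):
  F F F F  ✗ fails (r)
  F F F T  ✗ fails (q || r || !s)
  F F T F  ✗ fails (!r || p)
  F F T T  ✗ fails (!r || p)
  F T F F  ✗ fails (r)
  F T F T  ✗ fails (r)
  F T T F  ✗ fails (!r || p)
  F T T T  ✗ fails (!r || p)
  T F F F  ✗ fails (r)
  T F F T  ✗ fails (q || r || !s)
  T F T F  ✓ satisfies all
  T F T T  ✓ satisfies all
  T T F F  ✗ fails (r)
  T T F T  ✗ fails (r)
  T T T F  ✓ satisfies all
  T T T T  ✓ satisfies all
4 of the 16 rows are models.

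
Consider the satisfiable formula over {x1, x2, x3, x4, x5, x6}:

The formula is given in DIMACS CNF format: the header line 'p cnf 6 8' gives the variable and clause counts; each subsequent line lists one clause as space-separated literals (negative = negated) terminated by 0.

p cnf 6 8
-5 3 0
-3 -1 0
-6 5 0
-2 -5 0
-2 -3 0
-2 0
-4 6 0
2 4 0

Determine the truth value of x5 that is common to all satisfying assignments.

True

Suppose x5 = False.
From the singleton clause (¬x6), x6 = False.
From the singleton clause (¬x2), x2 = False.
From the singleton clause (¬x4), x4 = False.
Now (x4) is unsatisfied and unit — conflict.
So every satisfying assignment has x5 = True.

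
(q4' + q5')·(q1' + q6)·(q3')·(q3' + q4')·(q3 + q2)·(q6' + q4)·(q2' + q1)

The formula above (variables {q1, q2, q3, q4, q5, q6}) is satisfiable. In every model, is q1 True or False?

True

Suppose q1 = 0.
The clause (q3') is unit, so q3 = 0.
The clause (q2) is unit, so q2 = 1.
That conflicts with the unit clause (q2').
So every satisfying assignment has q1 = True.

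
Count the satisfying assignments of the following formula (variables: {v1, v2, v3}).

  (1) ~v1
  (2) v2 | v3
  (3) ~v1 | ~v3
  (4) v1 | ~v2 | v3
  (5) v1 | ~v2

There are 2^3 = 8 truth assignments over (v1, v2, v3).
Split on v2. With v2 = 1, the clauses containing v2 are satisfied and ~v2 drops from the rest; 0 of the 2^2 = 4 assignments to the other variables satisfy what remains.
With v2 = 0, by the same count on the reduced clause set, 1 assignment works.
(One model: v1=F, v2=F, v3=T.)
Total: 0 + 1 = 1.

1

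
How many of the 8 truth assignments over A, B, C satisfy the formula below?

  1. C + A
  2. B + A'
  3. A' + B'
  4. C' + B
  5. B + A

There are 2^3 = 8 truth assignments over (A, B, C).
Check each against the 5 clauses (columns in the order A, B, C):
  F F F  ✗ fails (C + A)
  F F T  ✗ fails (C' + B)
  F T F  ✗ fails (C + A)
  F T T  ✓ satisfies all
  T F F  ✗ fails (B + A')
  T F T  ✗ fails (B + A')
  T T F  ✗ fails (A' + B')
  T T T  ✗ fails (A' + B')
1 of the 8 rows is a model.

1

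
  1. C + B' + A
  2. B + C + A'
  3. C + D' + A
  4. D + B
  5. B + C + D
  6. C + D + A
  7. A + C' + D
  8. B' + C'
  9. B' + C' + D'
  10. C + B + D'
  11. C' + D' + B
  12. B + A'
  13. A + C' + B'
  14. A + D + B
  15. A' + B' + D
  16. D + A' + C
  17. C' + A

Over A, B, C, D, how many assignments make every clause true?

1

There are 2^4 = 16 truth assignments over (A, B, C, D).
Check each against the 17 clauses (columns in the order A, B, C, D):
  F F F F  ✗ fails (D + B)
  F F F T  ✗ fails (C + D' + A)
  F F T F  ✗ fails (D + B)
  F F T T  ✗ fails (C' + D' + B)
  F T F F  ✗ fails (C + B' + A)
  F T F T  ✗ fails (C + B' + A)
  F T T F  ✗ fails (A + C' + D)
  F T T T  ✗ fails (B' + C')
  T F F F  ✗ fails (B + C + A')
  T F F T  ✗ fails (B + C + A')
  T F T F  ✗ fails (D + B)
  T F T T  ✗ fails (C' + D' + B)
  T T F F  ✗ fails (A' + B' + D)
  T T F T  ✓ satisfies all
  T T T F  ✗ fails (B' + C')
  T T T T  ✗ fails (B' + C')
1 of the 16 rows is a model.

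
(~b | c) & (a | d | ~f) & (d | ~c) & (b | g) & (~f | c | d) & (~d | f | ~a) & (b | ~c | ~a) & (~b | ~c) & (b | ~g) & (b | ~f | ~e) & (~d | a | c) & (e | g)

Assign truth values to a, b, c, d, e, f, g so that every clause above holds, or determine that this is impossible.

UNSATISFIABLE

Case b = 0:
From the singleton clause (g), g = 1.
That conflicts with the unit clause (~g).
Undo b and try b = 1.
From the singleton clause (c), c = 1.
That conflicts with the unit clause (~c).
Both values of b lead to a conflict.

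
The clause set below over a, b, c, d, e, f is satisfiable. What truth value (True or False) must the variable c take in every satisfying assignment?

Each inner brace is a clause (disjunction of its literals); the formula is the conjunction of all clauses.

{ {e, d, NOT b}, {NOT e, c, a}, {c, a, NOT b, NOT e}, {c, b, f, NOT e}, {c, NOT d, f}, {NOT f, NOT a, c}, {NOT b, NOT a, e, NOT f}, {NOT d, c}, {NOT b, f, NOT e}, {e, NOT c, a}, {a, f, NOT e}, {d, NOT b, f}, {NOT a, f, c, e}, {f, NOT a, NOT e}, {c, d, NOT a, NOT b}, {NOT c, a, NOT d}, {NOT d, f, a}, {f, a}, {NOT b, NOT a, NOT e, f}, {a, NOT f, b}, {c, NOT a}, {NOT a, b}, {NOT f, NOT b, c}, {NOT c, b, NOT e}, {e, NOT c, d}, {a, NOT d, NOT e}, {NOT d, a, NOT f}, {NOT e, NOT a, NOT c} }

True

Suppose c = false.
Unit clause (NOT d) forces d = false.
Unit clause (NOT a) forces a = false.
Unit clause (NOT e) forces e = false.
Unit clause (NOT b) forces b = false.
Unit clause (f) forces f = true.
Now (NOT f) is unsatisfied and unit — conflict.
So every satisfying assignment has c = True.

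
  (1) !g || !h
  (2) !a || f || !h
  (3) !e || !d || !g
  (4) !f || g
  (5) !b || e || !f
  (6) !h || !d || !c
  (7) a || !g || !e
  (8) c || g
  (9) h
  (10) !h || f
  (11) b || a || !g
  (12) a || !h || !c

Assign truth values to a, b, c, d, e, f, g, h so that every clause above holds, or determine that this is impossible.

From the singleton clause (h), h = true.
From the singleton clause (!g), g = false.
From the singleton clause (!f), f = false.
That conflicts with the unit clause (f).

UNSATISFIABLE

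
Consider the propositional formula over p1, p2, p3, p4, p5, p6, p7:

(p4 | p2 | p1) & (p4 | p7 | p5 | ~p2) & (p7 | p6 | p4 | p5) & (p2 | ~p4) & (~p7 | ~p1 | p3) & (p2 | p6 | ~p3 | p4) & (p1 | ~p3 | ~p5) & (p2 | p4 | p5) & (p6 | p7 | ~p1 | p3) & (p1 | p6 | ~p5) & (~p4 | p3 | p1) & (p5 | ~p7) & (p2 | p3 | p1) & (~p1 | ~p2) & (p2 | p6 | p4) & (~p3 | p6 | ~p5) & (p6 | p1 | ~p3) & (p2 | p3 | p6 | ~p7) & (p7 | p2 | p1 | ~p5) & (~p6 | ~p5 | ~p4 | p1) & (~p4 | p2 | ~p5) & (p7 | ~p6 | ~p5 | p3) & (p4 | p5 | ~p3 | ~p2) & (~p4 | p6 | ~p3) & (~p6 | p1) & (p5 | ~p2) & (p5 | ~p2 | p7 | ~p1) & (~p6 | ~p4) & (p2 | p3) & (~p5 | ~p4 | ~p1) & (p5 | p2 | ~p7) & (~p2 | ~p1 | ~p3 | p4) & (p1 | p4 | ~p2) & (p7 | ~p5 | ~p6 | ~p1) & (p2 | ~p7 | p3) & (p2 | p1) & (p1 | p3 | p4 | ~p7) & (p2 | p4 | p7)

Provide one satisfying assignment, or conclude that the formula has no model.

p1 ↦ 1,  p2 ↦ 0,  p3 ↦ 1,  p4 ↦ 0,  p5 ↦ 1,  p6 ↦ 1,  p7 ↦ 1

Branch on p2: set p2 = 0.
The clause (~p4) is unit, so p4 = 0.
The clause (p1) is unit, so p1 = 1.
The clause (p5) is unit, so p5 = 1.
The clause (p6) is unit, so p6 = 1.
The clause (p3) is unit, so p3 = 1.
The clause (p7) is unit, so p7 = 1.
This assignment satisfies each clause.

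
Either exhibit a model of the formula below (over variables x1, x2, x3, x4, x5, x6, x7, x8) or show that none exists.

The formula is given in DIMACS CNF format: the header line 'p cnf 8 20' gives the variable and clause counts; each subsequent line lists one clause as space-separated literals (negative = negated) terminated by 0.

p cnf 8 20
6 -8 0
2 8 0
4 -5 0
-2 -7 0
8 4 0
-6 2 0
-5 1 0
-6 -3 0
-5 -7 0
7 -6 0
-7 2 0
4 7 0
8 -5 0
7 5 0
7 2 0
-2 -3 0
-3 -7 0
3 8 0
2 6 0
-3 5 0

Try x6 = True.
From the singleton clause (x2), x2 = True.
From the singleton clause (¬x7), x7 = False.
But (x7) is also a unit clause — contradiction.
Undo x6 and try x6 = False.
From the singleton clause (¬x8), x8 = False.
From the singleton clause (x2), x2 = True.
From the singleton clause (¬x7), x7 = False.
From the singleton clause (x4), x4 = True.
From the singleton clause (¬x5), x5 = False.
But (x5) is also a unit clause — contradiction.
Both values of x6 lead to a conflict.

UNSATISFIABLE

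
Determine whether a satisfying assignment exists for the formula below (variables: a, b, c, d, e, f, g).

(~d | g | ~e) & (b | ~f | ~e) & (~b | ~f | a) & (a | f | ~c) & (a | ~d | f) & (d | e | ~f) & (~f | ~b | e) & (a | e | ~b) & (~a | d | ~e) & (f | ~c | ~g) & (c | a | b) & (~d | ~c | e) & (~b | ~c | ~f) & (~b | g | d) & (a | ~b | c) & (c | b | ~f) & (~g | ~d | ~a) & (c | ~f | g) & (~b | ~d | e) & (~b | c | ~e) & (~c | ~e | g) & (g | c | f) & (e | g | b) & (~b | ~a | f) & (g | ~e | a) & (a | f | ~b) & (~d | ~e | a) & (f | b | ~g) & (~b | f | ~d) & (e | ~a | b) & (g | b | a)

Suppose d = 0.
Suppose e = 1.
The clause (~a) is unit, so a = 0.
The clause (g) is unit, so g = 1.
Suppose b = 1.
The clause (~f) is unit, so f = 0.
That conflicts with the unit clause (f).
That branch fails; take b = 0 instead.
The clause (~f) is unit, so f = 0.
That conflicts with the unit clause (f).
Both values of b lead to a conflict.
That branch fails; take e = 0 instead.
The clause (~f) is unit, so f = 0.
Suppose a = 1.
The clause (~b) is unit, so b = 0.
That conflicts with the unit clause (b).
That branch fails; take a = 0 instead.
The clause (~c) is unit, so c = 0.
The clause (~b) is unit, so b = 0.
That conflicts with the unit clause (b).
Both values of a lead to a conflict.
Both values of e lead to a conflict.
That branch fails; take d = 1 instead.
Suppose g = 1.
The clause (~a) is unit, so a = 0.
The clause (f) is unit, so f = 1.
The clause (~b) is unit, so b = 0.
The clause (~e) is unit, so e = 0.
The clause (c) is unit, so c = 1.
That conflicts with the unit clause (~c).
That branch fails; take g = 0 instead.
The clause (~e) is unit, so e = 0.
The clause (~c) is unit, so c = 0.
The clause (~f) is unit, so f = 0.
That conflicts with the unit clause (f).
Both values of g lead to a conflict.
Both values of d lead to a conflict.
No assignment satisfies every clause.

No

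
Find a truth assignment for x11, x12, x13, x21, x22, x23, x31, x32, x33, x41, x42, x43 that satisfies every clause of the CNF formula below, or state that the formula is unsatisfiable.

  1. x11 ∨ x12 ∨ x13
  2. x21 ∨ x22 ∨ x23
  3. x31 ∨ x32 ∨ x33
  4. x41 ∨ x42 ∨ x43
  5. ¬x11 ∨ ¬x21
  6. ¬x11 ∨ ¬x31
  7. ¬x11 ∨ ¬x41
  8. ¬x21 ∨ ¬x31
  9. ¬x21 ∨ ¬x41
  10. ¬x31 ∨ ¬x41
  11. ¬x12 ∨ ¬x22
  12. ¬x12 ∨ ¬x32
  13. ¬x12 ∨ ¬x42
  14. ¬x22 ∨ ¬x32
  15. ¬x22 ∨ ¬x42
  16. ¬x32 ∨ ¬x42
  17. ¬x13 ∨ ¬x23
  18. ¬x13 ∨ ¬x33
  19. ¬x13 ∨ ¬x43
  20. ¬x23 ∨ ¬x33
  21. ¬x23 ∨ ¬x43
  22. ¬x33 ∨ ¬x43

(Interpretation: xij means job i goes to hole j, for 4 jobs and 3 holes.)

UNSATISFIABLE

Try x11 = False.
Try x12 = True.
(¬x22) alone gives x22 = False.
(¬x32) alone gives x32 = False.
(¬x42) alone gives x42 = False.
Try x21 = True.
(¬x31) alone gives x31 = False.
(x33) alone gives x33 = True.
(¬x41) alone gives x41 = False.
(x43) alone gives x43 = True.
That conflicts with the unit clause (¬x43).
Undo x21 and try x21 = False.
(x23) alone gives x23 = True.
(¬x13) alone gives x13 = False.
(¬x33) alone gives x33 = False.
(x31) alone gives x31 = True.
(¬x41) alone gives x41 = False.
(x43) alone gives x43 = True.
That conflicts with the unit clause (¬x43).
Neither x21 = True nor x21 = False works.
Undo x12 and try x12 = False.
(x13) alone gives x13 = True.
(¬x23) alone gives x23 = False.
(¬x33) alone gives x33 = False.
(¬x43) alone gives x43 = False.
Try x21 = True.
(¬x31) alone gives x31 = False.
(x32) alone gives x32 = True.
(¬x41) alone gives x41 = False.
(x42) alone gives x42 = True.
That conflicts with the unit clause (¬x42).
Undo x21 and try x21 = False.
(x22) alone gives x22 = True.
(¬x32) alone gives x32 = False.
(x31) alone gives x31 = True.
(¬x41) alone gives x41 = False.
(x42) alone gives x42 = True.
That conflicts with the unit clause (¬x42).
Neither x21 = True nor x21 = False works.
Neither x12 = True nor x12 = False works.
Undo x11 and try x11 = True.
(¬x21) alone gives x21 = False.
(¬x31) alone gives x31 = False.
(¬x41) alone gives x41 = False.
Try x22 = True.
(¬x12) alone gives x12 = False.
(¬x32) alone gives x32 = False.
(x33) alone gives x33 = True.
(¬x42) alone gives x42 = False.
(x43) alone gives x43 = True.
That conflicts with the unit clause (¬x43).
Undo x22 and try x22 = False.
(x23) alone gives x23 = True.
(¬x13) alone gives x13 = False.
(¬x33) alone gives x33 = False.
(x32) alone gives x32 = True.
(¬x12) alone gives x12 = False.
(¬x42) alone gives x42 = False.
(x43) alone gives x43 = True.
That conflicts with the unit clause (¬x43).
Neither x22 = True nor x22 = False works.
Neither x11 = True nor x11 = False works.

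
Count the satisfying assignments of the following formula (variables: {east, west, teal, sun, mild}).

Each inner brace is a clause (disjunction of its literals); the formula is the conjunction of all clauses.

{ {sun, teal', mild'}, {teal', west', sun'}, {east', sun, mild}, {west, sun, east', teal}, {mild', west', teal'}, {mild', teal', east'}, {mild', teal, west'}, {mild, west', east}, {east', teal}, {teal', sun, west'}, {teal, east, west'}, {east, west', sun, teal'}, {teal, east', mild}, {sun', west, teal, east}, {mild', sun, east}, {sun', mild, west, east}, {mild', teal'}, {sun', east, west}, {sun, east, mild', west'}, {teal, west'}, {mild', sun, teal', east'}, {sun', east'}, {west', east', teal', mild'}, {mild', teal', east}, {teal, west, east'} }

2

There are 2^5 = 32 truth assignments over (east, west, teal, sun, mild).
Split on mild. With mild = 1, the clauses containing mild are satisfied and mild' drops from the rest; 0 of the 2^4 = 16 assignments to the other variables satisfy what remains.
With mild = 0, by the same count on the reduced clause set, 2 assignments work.
Total: 0 + 2 = 2.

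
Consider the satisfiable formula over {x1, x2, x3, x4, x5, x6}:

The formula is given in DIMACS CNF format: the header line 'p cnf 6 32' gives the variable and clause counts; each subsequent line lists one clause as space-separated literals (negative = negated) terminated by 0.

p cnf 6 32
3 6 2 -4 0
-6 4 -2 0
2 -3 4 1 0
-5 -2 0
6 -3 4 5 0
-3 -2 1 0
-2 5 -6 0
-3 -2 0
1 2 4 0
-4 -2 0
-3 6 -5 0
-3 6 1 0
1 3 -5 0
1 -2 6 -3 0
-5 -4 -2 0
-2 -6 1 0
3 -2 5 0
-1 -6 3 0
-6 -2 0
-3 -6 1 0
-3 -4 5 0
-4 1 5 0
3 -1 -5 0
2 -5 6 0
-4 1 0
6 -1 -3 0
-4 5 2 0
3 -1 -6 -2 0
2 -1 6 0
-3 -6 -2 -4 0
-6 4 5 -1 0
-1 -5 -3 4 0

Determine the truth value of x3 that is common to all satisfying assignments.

Suppose x3 = False.
Suppose x5 = False.
From the singleton clause (¬x2), x2 = False.
From the singleton clause (¬x4), x4 = False.
From the singleton clause (x1), x1 = True.
From the singleton clause (¬x6), x6 = False.
That conflicts with the unit clause (x6).
Backtrack on x5: now try x5 = True.
From the singleton clause (¬x2), x2 = False.
From the singleton clause (x1), x1 = True.
That conflicts with the unit clause (¬x1).
Neither x5 = True nor x5 = False works.
So every satisfying assignment has x3 = True.

True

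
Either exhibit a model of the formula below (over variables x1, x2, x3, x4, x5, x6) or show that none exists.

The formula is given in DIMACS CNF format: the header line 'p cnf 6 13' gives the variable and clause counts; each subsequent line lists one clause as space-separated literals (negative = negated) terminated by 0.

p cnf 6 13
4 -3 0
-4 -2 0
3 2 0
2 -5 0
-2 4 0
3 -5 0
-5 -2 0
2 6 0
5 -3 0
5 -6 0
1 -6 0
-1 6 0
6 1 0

Suppose x4 = True.
The clause (¬x2) is unit, so x2 = False.
The clause (x3) is unit, so x3 = True.
The clause (¬x5) is unit, so x5 = False.
Now (x5) is unsatisfied and unit — conflict.
Undo x4 and try x4 = False.
The clause (¬x3) is unit, so x3 = False.
The clause (x2) is unit, so x2 = True.
Now (¬x2) is unsatisfied and unit — conflict.
Either choice for x4 ends in contradiction.

UNSATISFIABLE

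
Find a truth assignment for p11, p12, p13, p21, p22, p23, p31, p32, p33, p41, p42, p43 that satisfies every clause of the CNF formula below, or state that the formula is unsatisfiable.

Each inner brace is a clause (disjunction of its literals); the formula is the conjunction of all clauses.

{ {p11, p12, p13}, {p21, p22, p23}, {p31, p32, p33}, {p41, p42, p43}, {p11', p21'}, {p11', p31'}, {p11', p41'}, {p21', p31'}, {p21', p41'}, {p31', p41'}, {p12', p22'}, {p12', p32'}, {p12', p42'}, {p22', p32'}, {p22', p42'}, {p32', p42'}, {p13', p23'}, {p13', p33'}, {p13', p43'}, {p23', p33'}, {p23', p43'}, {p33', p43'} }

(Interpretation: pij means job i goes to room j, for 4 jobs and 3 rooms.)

UNSATISFIABLE

Case p11 = 0:
Case p12 = 1:
Unit clause (p22') forces p22 = 0.
Unit clause (p32') forces p32 = 0.
Unit clause (p42') forces p42 = 0.
Case p21 = 1:
Unit clause (p31') forces p31 = 0.
Unit clause (p33) forces p33 = 1.
Unit clause (p41') forces p41 = 0.
Unit clause (p43) forces p43 = 1.
Now (p43') is unsatisfied and unit — conflict.
So p21 must be the other value — set p21 = 0.
Unit clause (p23) forces p23 = 1.
Unit clause (p13') forces p13 = 0.
Unit clause (p33') forces p33 = 0.
Unit clause (p31) forces p31 = 1.
Unit clause (p41') forces p41 = 0.
Unit clause (p43) forces p43 = 1.
Now (p43') is unsatisfied and unit — conflict.
Neither p21 = 1 nor p21 = 0 works.
So p12 must be the other value — set p12 = 0.
Unit clause (p13) forces p13 = 1.
Unit clause (p23') forces p23 = 0.
Unit clause (p33') forces p33 = 0.
Unit clause (p43') forces p43 = 0.
Case p21 = 1:
Unit clause (p31') forces p31 = 0.
Unit clause (p32) forces p32 = 1.
Unit clause (p41') forces p41 = 0.
Unit clause (p42) forces p42 = 1.
Now (p42') is unsatisfied and unit — conflict.
So p21 must be the other value — set p21 = 0.
Unit clause (p22) forces p22 = 1.
Unit clause (p32') forces p32 = 0.
Unit clause (p31) forces p31 = 1.
Unit clause (p41') forces p41 = 0.
Unit clause (p42) forces p42 = 1.
Now (p42') is unsatisfied and unit — conflict.
Neither p21 = 1 nor p21 = 0 works.
Neither p12 = 1 nor p12 = 0 works.
So p11 must be the other value — set p11 = 1.
Unit clause (p21') forces p21 = 0.
Unit clause (p31') forces p31 = 0.
Unit clause (p41') forces p41 = 0.
Case p22 = 1:
Unit clause (p12') forces p12 = 0.
Unit clause (p32') forces p32 = 0.
Unit clause (p33) forces p33 = 1.
Unit clause (p42') forces p42 = 0.
Unit clause (p43) forces p43 = 1.
Now (p43') is unsatisfied and unit — conflict.
So p22 must be the other value — set p22 = 0.
Unit clause (p23) forces p23 = 1.
Unit clause (p13') forces p13 = 0.
Unit clause (p33') forces p33 = 0.
Unit clause (p32) forces p32 = 1.
Unit clause (p12') forces p12 = 0.
Unit clause (p42') forces p42 = 0.
Unit clause (p43) forces p43 = 1.
Now (p43') is unsatisfied and unit — conflict.
Neither p22 = 1 nor p22 = 0 works.
Neither p11 = 1 nor p11 = 0 works.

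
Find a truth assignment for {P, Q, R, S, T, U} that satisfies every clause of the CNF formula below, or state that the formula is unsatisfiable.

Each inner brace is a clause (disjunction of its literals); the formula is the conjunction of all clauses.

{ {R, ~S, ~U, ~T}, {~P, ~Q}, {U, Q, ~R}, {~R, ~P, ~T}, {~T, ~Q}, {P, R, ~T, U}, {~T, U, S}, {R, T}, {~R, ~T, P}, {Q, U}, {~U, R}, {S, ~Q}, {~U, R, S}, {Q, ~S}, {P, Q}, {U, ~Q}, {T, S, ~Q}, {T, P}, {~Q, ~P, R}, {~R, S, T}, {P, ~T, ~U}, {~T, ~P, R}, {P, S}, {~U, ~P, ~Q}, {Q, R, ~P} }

UNSATISFIABLE

Case P = 0:
Unit clause (Q) forces Q = 1.
Unit clause (~T) forces T = 0.
That conflicts with the unit clause (T).
Backtrack on P: now try P = 1.
Unit clause (~Q) forces Q = 0.
Unit clause (U) forces U = 1.
Unit clause (R) forces R = 1.
Unit clause (~T) forces T = 0.
Unit clause (~S) forces S = 0.
That conflicts with the unit clause (S).
Neither P = 1 nor P = 0 works.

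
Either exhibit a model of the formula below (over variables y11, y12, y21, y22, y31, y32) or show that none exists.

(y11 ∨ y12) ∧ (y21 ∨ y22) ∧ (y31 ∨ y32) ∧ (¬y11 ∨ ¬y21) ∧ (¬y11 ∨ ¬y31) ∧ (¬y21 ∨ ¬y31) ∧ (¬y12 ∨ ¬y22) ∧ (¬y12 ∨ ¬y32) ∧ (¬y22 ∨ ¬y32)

UNSATISFIABLE

Branch on y11: set y11 = True.
From the singleton clause (¬y21), y21 = False.
From the singleton clause (y22), y22 = True.
From the singleton clause (¬y31), y31 = False.
From the singleton clause (y32), y32 = True.
That conflicts with the unit clause (¬y32).
That branch fails; take y11 = False instead.
From the singleton clause (y12), y12 = True.
From the singleton clause (¬y22), y22 = False.
From the singleton clause (y21), y21 = True.
From the singleton clause (¬y31), y31 = False.
From the singleton clause (y32), y32 = True.
That conflicts with the unit clause (¬y32).
Both values of y11 lead to a conflict.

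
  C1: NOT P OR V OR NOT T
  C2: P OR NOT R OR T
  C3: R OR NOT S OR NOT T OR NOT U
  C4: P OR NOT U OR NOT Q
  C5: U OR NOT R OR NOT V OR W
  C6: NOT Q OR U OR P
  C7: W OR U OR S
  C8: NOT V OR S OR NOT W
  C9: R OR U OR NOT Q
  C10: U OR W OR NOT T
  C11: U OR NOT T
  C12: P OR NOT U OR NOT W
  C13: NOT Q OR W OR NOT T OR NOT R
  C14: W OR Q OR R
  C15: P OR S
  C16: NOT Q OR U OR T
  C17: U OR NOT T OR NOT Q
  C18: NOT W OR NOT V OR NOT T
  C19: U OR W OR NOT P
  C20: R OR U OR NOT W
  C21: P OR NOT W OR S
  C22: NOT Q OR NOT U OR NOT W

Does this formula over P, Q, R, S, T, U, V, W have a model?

Yes

Suppose U = true.
Suppose P = true.
Suppose V = true.
Suppose S = false.
(NOT W) alone gives W = false.
Suppose Q = false.
(R) alone gives R = true.
All clauses hold; T can take either value.
A satisfying assignment: P=true, Q=false, R=true, S=false, T=false, U=true, V=true, W=false.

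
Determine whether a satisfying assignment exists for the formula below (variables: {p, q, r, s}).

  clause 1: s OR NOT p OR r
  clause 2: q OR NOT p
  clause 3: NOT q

Yes

Unit clause (NOT q) forces q = false.
Unit clause (NOT p) forces p = false.
No clause remains; r, s are free.
A satisfying assignment: p=false,  q=false,  r=false,  s=false.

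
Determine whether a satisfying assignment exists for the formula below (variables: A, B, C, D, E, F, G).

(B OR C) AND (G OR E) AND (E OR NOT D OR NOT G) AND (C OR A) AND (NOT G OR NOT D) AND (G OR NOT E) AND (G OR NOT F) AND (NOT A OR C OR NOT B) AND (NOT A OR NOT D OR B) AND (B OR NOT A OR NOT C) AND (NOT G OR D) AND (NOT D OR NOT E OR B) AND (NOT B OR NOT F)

No

Try B = true.
The clause (NOT F) is unit, so F = false.
Try G = true.
The clause (NOT D) is unit, so D = false.
That conflicts with the unit clause (D).
So G must be the other value — set G = false.
The clause (E) is unit, so E = true.
That conflicts with the unit clause (NOT E).
Neither G = true nor G = false works.
So B must be the other value — set B = false.
The clause (C) is unit, so C = true.
The clause (NOT A) is unit, so A = false.
Try G = true.
The clause (NOT D) is unit, so D = false.
That conflicts with the unit clause (D).
So G must be the other value — set G = false.
The clause (E) is unit, so E = true.
That conflicts with the unit clause (NOT E).
Neither G = true nor G = false works.
Neither B = true nor B = false works.
No assignment satisfies every clause.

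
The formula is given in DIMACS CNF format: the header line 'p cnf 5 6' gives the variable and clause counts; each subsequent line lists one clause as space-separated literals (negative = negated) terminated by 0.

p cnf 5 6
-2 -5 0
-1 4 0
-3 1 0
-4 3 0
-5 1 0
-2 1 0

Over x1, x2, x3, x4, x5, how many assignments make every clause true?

4

There are 2^5 = 32 truth assignments over (x1, x2, x3, x4, x5).
Split on x2. With x2 = True, the clauses containing x2 are satisfied and ¬x2 drops from the rest; 1 of the 2^4 = 16 assignments to the other variables satisfy what remains.
With x2 = False, by the same count on the reduced clause set, 3 assignments work.
(One model: x1=F, x2=F, x3=F, x4=F, x5=F.)
Total: 1 + 3 = 4.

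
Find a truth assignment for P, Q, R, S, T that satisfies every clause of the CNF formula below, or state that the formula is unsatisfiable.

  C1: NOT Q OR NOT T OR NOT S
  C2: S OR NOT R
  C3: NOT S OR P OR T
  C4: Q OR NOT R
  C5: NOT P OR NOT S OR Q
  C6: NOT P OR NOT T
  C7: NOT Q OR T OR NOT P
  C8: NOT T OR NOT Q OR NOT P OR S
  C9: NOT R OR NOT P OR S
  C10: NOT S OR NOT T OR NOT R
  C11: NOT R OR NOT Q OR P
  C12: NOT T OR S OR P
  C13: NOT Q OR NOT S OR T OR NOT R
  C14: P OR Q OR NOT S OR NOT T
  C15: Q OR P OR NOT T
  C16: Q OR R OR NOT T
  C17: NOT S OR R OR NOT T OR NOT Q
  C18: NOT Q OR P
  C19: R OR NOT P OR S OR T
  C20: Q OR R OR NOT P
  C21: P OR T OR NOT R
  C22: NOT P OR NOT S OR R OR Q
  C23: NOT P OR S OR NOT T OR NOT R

Try S = false.
The clause (NOT R) is unit, so R = false.
Try P = false.
The clause (NOT T) is unit, so T = false.
The clause (NOT Q) is unit, so Q = false.
All clauses are satisfied.

P=false; Q=false; R=false; S=false; T=false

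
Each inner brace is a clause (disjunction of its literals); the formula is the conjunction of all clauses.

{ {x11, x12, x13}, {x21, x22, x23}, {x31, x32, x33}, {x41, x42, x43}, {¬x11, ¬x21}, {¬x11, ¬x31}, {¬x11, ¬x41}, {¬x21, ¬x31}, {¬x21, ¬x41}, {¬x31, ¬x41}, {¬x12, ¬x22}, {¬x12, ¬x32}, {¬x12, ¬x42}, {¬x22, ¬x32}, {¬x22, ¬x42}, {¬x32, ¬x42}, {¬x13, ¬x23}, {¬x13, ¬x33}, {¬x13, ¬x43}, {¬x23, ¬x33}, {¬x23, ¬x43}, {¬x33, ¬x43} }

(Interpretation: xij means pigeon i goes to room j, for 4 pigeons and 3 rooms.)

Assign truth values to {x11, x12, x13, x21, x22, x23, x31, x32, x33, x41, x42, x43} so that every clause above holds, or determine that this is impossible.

Suppose x11 = False.
Suppose x12 = True.
From the singleton clause (¬x22), x22 = False.
From the singleton clause (¬x32), x32 = False.
From the singleton clause (¬x42), x42 = False.
Suppose x21 = True.
From the singleton clause (¬x31), x31 = False.
From the singleton clause (x33), x33 = True.
From the singleton clause (¬x41), x41 = False.
From the singleton clause (x43), x43 = True.
Now (¬x43) is unsatisfied and unit — conflict.
Undo x21 and try x21 = False.
From the singleton clause (x23), x23 = True.
From the singleton clause (¬x13), x13 = False.
From the singleton clause (¬x33), x33 = False.
From the singleton clause (x31), x31 = True.
From the singleton clause (¬x41), x41 = False.
From the singleton clause (x43), x43 = True.
Now (¬x43) is unsatisfied and unit — conflict.
Neither x21 = True nor x21 = False works.
Undo x12 and try x12 = False.
From the singleton clause (x13), x13 = True.
From the singleton clause (¬x23), x23 = False.
From the singleton clause (¬x33), x33 = False.
From the singleton clause (¬x43), x43 = False.
Suppose x21 = True.
From the singleton clause (¬x31), x31 = False.
From the singleton clause (x32), x32 = True.
From the singleton clause (¬x41), x41 = False.
From the singleton clause (x42), x42 = True.
Now (¬x42) is unsatisfied and unit — conflict.
Undo x21 and try x21 = False.
From the singleton clause (x22), x22 = True.
From the singleton clause (¬x32), x32 = False.
From the singleton clause (x31), x31 = True.
From the singleton clause (¬x41), x41 = False.
From the singleton clause (x42), x42 = True.
Now (¬x42) is unsatisfied and unit — conflict.
Neither x21 = True nor x21 = False works.
Neither x12 = True nor x12 = False works.
Undo x11 and try x11 = True.
From the singleton clause (¬x21), x21 = False.
From the singleton clause (¬x31), x31 = False.
From the singleton clause (¬x41), x41 = False.
Suppose x22 = True.
From the singleton clause (¬x12), x12 = False.
From the singleton clause (¬x32), x32 = False.
From the singleton clause (x33), x33 = True.
From the singleton clause (¬x42), x42 = False.
From the singleton clause (x43), x43 = True.
Now (¬x43) is unsatisfied and unit — conflict.
Undo x22 and try x22 = False.
From the singleton clause (x23), x23 = True.
From the singleton clause (¬x13), x13 = False.
From the singleton clause (¬x33), x33 = False.
From the singleton clause (x32), x32 = True.
From the singleton clause (¬x12), x12 = False.
From the singleton clause (¬x42), x42 = False.
From the singleton clause (x43), x43 = True.
Now (¬x43) is unsatisfied and unit — conflict.
Neither x22 = True nor x22 = False works.
Neither x11 = True nor x11 = False works.

UNSATISFIABLE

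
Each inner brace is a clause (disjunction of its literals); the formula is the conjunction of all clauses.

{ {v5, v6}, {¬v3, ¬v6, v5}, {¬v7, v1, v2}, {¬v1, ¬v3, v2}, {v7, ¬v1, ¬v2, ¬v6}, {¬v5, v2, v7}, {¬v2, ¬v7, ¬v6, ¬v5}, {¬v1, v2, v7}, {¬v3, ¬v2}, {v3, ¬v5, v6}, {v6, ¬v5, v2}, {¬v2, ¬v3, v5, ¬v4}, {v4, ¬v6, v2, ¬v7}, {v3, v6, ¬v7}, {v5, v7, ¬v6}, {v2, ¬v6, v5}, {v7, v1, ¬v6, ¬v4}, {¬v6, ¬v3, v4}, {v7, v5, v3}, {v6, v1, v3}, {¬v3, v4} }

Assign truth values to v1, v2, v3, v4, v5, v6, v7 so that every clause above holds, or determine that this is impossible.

v1=False, v2=True, v3=False, v4=False, v5=True, v6=True, v7=False

Suppose v5 = True.
Suppose v2 = True.
Unit clause (¬v3) forces v3 = False.
Unit clause (v6) forces v6 = True.
Unit clause (¬v7) forces v7 = False.
Unit clause (¬v1) forces v1 = False.
Unit clause (¬v4) forces v4 = False.
All clauses are satisfied.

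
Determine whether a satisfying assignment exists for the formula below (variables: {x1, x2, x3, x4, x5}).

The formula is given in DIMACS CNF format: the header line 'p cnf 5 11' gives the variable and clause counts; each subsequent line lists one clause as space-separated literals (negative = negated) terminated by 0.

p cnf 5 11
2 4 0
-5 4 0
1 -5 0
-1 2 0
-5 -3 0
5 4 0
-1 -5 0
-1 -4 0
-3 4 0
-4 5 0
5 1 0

Case x2 = True:
Case x5 = False:
The clause (x4) is unit, so x4 = True.
That conflicts with the unit clause (¬x4).
Backtrack on x5: now try x5 = True.
The clause (x4) is unit, so x4 = True.
The clause (x1) is unit, so x1 = True.
That conflicts with the unit clause (¬x1).
Either choice for x5 ends in contradiction.
Backtrack on x2: now try x2 = False.
The clause (x4) is unit, so x4 = True.
The clause (¬x1) is unit, so x1 = False.
The clause (¬x5) is unit, so x5 = False.
That conflicts with the unit clause (x5).
Either choice for x2 ends in contradiction.
No assignment satisfies every clause.

No, unsatisfiable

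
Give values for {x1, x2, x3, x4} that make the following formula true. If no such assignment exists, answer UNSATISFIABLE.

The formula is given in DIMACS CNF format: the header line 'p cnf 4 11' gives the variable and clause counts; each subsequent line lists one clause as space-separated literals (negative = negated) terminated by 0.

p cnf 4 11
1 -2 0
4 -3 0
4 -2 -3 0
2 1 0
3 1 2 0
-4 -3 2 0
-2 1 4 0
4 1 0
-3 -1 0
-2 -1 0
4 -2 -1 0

Case x1 = True:
From the singleton clause (¬x3), x3 = False.
From the singleton clause (¬x2), x2 = False.
No clause remains; x4 is free.

x1=True, x2=False, x3=False, x4=True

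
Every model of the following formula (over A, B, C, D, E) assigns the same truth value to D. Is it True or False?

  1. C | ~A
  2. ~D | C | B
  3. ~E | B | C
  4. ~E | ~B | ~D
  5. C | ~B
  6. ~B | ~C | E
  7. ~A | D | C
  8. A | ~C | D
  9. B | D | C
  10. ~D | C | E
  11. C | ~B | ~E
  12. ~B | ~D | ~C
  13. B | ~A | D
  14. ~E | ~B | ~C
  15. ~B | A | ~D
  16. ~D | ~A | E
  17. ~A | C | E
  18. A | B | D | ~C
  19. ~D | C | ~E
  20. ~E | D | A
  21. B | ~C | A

True

Suppose D = 0.
Case C = 1:
From the singleton clause (A), A = 1.
From the singleton clause (B), B = 1.
From the singleton clause (E), E = 1.
That conflicts with the unit clause (~E).
Backtrack on C: now try C = 0.
From the singleton clause (~A), A = 0.
From the singleton clause (~B), B = 0.
That conflicts with the unit clause (B).
Neither C = 1 nor C = 0 works.
So every satisfying assignment has D = True.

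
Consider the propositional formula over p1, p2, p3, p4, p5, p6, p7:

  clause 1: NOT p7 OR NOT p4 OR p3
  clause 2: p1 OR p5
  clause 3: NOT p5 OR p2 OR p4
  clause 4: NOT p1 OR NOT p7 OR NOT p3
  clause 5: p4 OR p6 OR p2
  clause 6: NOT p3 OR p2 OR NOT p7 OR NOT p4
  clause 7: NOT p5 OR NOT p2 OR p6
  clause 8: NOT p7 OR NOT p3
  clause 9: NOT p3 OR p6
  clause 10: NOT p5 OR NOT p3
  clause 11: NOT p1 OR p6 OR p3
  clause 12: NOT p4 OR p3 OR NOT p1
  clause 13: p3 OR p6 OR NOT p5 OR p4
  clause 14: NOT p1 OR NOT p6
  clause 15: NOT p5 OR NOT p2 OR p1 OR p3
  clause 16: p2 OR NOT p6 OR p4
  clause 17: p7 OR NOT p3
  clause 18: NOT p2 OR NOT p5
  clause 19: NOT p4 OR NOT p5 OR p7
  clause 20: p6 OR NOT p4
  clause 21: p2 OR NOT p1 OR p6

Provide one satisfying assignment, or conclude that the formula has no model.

Try p1 = true.
(NOT p6) alone gives p6 = false.
(NOT p3) alone gives p3 = false.
But (p3) is also a unit clause — contradiction.
So p1 must be the other value — set p1 = false.
(p5) alone gives p5 = true.
(NOT p3) alone gives p3 = false.
(NOT p2) alone gives p2 = false.
(p4) alone gives p4 = true.
(NOT p7) alone gives p7 = false.
But (p7) is also a unit clause — contradiction.
Either choice for p1 ends in contradiction.

UNSATISFIABLE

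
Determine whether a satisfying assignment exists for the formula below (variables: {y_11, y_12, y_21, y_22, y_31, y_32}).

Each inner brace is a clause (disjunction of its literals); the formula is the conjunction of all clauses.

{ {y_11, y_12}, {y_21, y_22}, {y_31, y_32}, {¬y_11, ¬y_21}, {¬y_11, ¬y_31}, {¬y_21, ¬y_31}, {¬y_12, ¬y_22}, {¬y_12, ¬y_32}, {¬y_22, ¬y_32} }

Try y_11 = True.
Unit clause (¬y_21) forces y_21 = False.
Unit clause (y_22) forces y_22 = True.
Unit clause (¬y_31) forces y_31 = False.
Unit clause (y_32) forces y_32 = True.
But (¬y_32) is also a unit clause — contradiction.
So y_11 must be the other value — set y_11 = False.
Unit clause (y_12) forces y_12 = True.
Unit clause (¬y_22) forces y_22 = False.
Unit clause (y_21) forces y_21 = True.
Unit clause (¬y_31) forces y_31 = False.
Unit clause (y_32) forces y_32 = True.
But (¬y_32) is also a unit clause — contradiction.
Neither y_11 = True nor y_11 = False works.
No assignment satisfies every clause.

No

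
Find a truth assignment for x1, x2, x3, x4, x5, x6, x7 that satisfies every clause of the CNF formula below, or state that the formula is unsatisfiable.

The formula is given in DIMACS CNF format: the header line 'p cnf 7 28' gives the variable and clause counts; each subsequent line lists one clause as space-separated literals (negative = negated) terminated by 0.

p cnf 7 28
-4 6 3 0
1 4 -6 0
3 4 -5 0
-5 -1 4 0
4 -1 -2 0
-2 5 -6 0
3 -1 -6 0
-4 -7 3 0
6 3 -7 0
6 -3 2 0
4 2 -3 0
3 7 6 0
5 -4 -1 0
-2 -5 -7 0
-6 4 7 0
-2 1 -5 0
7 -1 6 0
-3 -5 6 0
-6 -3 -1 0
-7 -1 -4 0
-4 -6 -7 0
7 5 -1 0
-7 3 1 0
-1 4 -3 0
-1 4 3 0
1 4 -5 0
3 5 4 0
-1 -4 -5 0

Try x4 = True.
Try x6 = False.
From the singleton clause (x3), x3 = True.
From the singleton clause (x2), x2 = True.
From the singleton clause (¬x5), x5 = False.
From the singleton clause (¬x1), x1 = False.
No clause remains; x7 is free.

x1 ↦ False,  x2 ↦ True,  x3 ↦ True,  x4 ↦ True,  x5 ↦ False,  x6 ↦ False,  x7 ↦ True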